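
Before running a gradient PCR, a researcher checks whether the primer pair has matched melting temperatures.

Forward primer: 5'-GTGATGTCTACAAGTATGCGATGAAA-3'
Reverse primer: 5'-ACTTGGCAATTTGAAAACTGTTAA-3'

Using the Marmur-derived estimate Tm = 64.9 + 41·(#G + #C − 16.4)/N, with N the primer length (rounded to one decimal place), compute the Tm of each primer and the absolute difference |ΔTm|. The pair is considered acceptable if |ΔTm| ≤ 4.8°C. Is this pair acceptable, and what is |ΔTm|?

Forward: G+C = 10, N = 26 → Tm = 64.9 + 41·(10 − 16.4)/26 = 54.8°C.
Reverse: G+C = 7, N = 24 → Tm = 64.9 + 41·(7 − 16.4)/24 = 48.8°C.
|ΔTm| = |54.8 − 48.8| = 6.0°C, > 4.8°C.

|ΔTm| = 6.0°C; the pair is not acceptable.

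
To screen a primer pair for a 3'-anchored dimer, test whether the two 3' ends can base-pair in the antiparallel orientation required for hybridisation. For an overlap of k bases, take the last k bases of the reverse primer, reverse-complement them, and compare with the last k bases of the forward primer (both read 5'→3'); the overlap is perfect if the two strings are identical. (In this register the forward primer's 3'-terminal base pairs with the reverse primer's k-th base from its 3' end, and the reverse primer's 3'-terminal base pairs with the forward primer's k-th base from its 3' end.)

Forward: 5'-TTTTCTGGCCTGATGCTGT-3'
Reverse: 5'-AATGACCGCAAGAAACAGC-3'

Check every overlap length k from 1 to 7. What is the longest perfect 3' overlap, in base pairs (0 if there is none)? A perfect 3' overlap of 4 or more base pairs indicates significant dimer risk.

Longest perfect overlap: 5 complementary base pairs; significant dimer risk (threshold 4).

Last 7 bases (5'→3') — forward …ATGCTGT, reverse …AAACAGC.
Reverse complement of the reverse primer's last 7 bases: GCTGTTT; its first k bases are the reverse complement of the reverse primer's last k bases, so a perfect k-base overlap needs the forward primer's last k bases to equal them.
Comparing (forward last k vs required): k=1: T vs G ✗; k=2: GT vs GC ✗; k=3: TGT vs GCT ✗; k=4: CTGT vs GCTG ✗; k=5: GCTGT vs GCTGT ✓; k=6: TGCTGT vs GCTGTT ✗; k=7: ATGCTGT vs GCTGTTT ✗.
Only k = 5 is perfect, so the longest perfect 3' overlap is 5.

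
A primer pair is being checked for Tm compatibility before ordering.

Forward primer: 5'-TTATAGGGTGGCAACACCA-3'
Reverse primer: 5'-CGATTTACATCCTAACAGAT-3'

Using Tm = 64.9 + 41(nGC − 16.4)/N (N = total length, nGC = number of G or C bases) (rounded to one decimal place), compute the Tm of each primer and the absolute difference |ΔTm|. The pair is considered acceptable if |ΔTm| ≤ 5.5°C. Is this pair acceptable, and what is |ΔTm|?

|ΔTm| = 3.3°C; the pair is acceptable.

Forward: G+C = 9, N = 19 → Tm = 64.9 + 41·(9 − 16.4)/19 = 48.9°C.
Reverse: G+C = 7, N = 20 → Tm = 64.9 + 41·(7 − 16.4)/20 = 45.6°C.
|ΔTm| = |48.9 − 45.6| = 3.3°C, ≤ 5.5°C.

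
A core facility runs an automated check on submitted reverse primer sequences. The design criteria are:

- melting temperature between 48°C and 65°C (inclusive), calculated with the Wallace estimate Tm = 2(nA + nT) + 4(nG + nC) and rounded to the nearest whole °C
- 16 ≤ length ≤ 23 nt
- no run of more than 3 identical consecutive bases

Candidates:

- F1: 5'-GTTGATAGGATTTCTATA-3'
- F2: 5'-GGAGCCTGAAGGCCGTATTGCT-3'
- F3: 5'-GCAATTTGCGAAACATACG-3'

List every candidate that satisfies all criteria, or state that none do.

F1 (18 nt, A=5 T=8 G=4 C=1): Tm = 2·13 + 4·5 = 46°C, outside 48–65°C ✗; length 18 ✓; longest run = 3 ✓ — fails.
F2 (22 nt, A=4 T=5 G=8 C=5): Tm = 2·9 + 4·13 = 70°C, outside 48–65°C ✗; length 22 ✓; longest run = 2 ✓ — fails.
F3 (19 nt, A=7 T=4 G=4 C=4): Tm = 2·11 + 4·8 = 54°C ✓; length 19 ✓; longest run = 3 ✓ — passes.

F3 only.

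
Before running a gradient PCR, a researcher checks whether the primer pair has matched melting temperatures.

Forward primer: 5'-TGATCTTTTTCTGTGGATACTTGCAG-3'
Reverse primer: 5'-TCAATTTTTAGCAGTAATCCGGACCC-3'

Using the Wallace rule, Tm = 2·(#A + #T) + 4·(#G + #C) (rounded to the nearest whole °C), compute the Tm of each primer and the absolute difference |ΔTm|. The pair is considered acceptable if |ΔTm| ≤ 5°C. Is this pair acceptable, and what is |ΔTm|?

|ΔTm| = 2°C; the pair is acceptable.

Forward: A=4 T=12 G=6 C=4 → Tm = 2·16 + 4·10 = 72°C.
Reverse: A=7 T=8 G=4 C=7 → Tm = 2·15 + 4·11 = 74°C.
|ΔTm| = |72 − 74| = 2°C, ≤ 5°C.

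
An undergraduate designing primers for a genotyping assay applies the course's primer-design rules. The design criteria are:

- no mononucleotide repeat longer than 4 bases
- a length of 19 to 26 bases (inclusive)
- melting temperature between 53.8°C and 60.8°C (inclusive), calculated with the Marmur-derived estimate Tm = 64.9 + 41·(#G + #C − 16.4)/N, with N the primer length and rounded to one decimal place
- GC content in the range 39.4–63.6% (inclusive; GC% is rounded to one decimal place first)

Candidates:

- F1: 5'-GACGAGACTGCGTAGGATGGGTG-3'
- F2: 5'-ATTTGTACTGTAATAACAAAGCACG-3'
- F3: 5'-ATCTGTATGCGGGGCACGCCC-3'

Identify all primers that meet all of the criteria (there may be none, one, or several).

F1 only.

F1 (23 nt, A=5 T=4 G=11 C=3): longest run = 3 ✓; length 23 ✓; Tm = 64.9 + 41·(14 − 16.4)/23 = 60.6°C ✓; GC 14/23 = 60.9% ✓ — passes.
F2 (25 nt, A=10 T=7 G=4 C=4): longest run = 3 ✓; length 25 ✓; Tm = 64.9 + 41·(8 − 16.4)/25 = 51.1°C, outside 53.8–60.8°C ✗; GC 8/25 = 32.0%, outside 39.4–63.6% ✗ — fails.
F3 (21 nt, A=3 T=4 G=7 C=7): longest run = 4 ✓; length 21 ✓; Tm = 64.9 + 41·(14 − 16.4)/21 = 60.2°C ✓; GC 14/21 = 66.7%, outside 39.4–63.6% ✗ — fails.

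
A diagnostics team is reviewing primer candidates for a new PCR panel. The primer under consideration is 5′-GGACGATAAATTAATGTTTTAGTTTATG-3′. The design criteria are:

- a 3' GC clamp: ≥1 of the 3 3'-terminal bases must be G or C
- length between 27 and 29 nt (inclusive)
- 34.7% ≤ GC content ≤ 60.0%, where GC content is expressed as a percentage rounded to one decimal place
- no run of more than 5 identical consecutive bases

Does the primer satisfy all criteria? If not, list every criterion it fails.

Fails: GC content.

Base counts: A=9, T=12, G=6, C=1 (length 28).
GC clamp: 3' end ATG has 1 G/C ✓
length: length 28 ✓
GC content: GC 7/28 = 25.0%, outside 34.7–60.0% ✗
homopolymer run: longest run = 4 ✓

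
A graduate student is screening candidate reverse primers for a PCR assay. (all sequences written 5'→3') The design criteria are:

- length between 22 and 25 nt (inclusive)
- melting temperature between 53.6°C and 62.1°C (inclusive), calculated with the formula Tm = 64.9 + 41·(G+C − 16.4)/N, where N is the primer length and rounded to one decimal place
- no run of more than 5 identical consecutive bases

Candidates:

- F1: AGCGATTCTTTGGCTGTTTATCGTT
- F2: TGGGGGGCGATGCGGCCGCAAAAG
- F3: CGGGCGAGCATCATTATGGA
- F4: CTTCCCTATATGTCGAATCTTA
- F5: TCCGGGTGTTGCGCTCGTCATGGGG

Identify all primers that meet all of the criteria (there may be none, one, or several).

F1 only.

F1 (25 nt, A=3 T=12 G=6 C=4): length 25 ✓; Tm = 64.9 + 41·(10 − 16.4)/25 = 54.4°C ✓; longest run = 3 ✓ — passes.
F2 (24 nt, A=5 T=2 G=12 C=5): length 24 ✓; Tm = 64.9 + 41·(17 − 16.4)/24 = 65.9°C, outside 53.6–62.1°C ✗; longest run = 6, exceeds 5 ✗ — fails.
F3 (20 nt, A=5 T=4 G=7 C=4): length 20, outside 22–25 ✗; Tm = 64.9 + 41·(11 − 16.4)/20 = 53.8°C ✓; longest run = 3 ✓ — fails.
F4 (22 nt, A=5 T=9 G=2 C=6): length 22 ✓; Tm = 64.9 + 41·(8 − 16.4)/22 = 49.2°C, outside 53.6–62.1°C ✗; longest run = 3 ✓ — fails.
F5 (25 nt, A=1 T=7 G=11 C=6): length 25 ✓; Tm = 64.9 + 41·(17 − 16.4)/25 = 65.9°C, outside 53.6–62.1°C ✗; longest run = 4 ✓ — fails.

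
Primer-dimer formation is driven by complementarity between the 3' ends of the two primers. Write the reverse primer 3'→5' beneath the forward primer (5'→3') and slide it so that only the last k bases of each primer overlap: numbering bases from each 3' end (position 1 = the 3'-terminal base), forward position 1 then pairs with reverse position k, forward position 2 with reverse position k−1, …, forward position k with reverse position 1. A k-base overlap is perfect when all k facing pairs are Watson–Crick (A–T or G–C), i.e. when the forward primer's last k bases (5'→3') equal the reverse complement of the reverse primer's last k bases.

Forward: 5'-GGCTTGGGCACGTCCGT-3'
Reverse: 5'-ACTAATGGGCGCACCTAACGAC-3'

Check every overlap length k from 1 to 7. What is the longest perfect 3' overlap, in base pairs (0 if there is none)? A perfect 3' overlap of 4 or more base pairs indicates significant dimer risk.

Last 7 bases (5'→3') — forward …CGTCCGT, reverse …TAACGAC.
Reverse complement of the reverse primer's last 7 bases: GTCGTTA; its first k bases are the reverse complement of the reverse primer's last k bases, so a perfect k-base overlap needs the forward primer's last k bases to equal them.
Comparing (forward last k vs required): k=1: T vs G ✗; k=2: GT vs GT ✓; k=3: CGT vs GTC ✗; k=4: CCGT vs GTCG ✗; k=5: TCCGT vs GTCGT ✗; k=6: GTCCGT vs GTCGTT ✗; k=7: CGTCCGT vs GTCGTTA ✗.
Only k = 2 is perfect, so the longest perfect 3' overlap is 2.

Longest perfect overlap: 2 complementary base pairs; below the dimer-risk threshold (threshold 4).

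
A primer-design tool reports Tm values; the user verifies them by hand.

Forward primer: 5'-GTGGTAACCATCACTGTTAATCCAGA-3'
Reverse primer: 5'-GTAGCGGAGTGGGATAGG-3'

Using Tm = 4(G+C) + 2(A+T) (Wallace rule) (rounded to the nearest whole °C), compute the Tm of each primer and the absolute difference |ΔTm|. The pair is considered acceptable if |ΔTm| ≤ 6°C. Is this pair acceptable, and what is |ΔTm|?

Forward: A=8 T=7 G=5 C=6 → Tm = 2·15 + 4·11 = 74°C.
Reverse: A=4 T=3 G=10 C=1 → Tm = 2·7 + 4·11 = 58°C.
|ΔTm| = |74 − 58| = 16°C, > 6°C.

|ΔTm| = 16°C; the pair is not acceptable.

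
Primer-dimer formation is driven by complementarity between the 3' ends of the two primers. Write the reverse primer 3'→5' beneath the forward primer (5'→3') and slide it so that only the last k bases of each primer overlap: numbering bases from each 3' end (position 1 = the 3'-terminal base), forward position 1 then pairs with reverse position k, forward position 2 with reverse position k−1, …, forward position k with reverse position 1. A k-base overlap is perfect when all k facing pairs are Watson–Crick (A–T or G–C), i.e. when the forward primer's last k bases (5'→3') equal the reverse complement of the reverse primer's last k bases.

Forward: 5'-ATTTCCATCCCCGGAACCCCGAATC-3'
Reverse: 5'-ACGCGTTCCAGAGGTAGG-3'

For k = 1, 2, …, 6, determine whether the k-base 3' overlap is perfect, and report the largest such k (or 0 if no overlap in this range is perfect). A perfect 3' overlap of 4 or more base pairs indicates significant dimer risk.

Longest perfect overlap: 1 complementary base pair; below the dimer-risk threshold (threshold 4).

Last 6 bases (5'→3') — forward …CGAATC, reverse …GGTAGG.
Reverse complement of the reverse primer's last 6 bases: CCTACC; its first k bases are the reverse complement of the reverse primer's last k bases, so a perfect k-base overlap needs the forward primer's last k bases to equal them.
Comparing (forward last k vs required): k=1: C vs C ✓; k=2: TC vs CC ✗; k=3: ATC vs CCT ✗; k=4: AATC vs CCTA ✗; k=5: GAATC vs CCTAC ✗; k=6: CGAATC vs CCTACC ✗.
Only k = 1 is perfect, so the longest perfect 3' overlap is 1.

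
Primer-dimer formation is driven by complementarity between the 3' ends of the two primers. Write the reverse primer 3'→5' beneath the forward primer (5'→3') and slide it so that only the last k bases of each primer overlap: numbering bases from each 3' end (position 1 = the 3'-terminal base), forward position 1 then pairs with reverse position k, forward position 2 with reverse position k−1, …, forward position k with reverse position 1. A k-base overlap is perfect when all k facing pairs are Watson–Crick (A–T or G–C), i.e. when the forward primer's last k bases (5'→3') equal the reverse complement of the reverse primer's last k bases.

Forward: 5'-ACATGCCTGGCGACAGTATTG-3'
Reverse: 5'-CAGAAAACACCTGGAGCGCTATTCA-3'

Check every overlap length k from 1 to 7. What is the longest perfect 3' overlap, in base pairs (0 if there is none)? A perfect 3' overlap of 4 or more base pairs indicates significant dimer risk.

Last 7 bases (5'→3') — forward …AGTATTG, reverse …CTATTCA.
Reverse complement of the reverse primer's last 7 bases: TGAATAG; its first k bases are the reverse complement of the reverse primer's last k bases, so a perfect k-base overlap needs the forward primer's last k bases to equal them.
Comparing (forward last k vs required): k=1: G vs T ✗; k=2: TG vs TG ✓; k=3: TTG vs TGA ✗; k=4: ATTG vs TGAA ✗; k=5: TATTG vs TGAAT ✗; k=6: GTATTG vs TGAATA ✗; k=7: AGTATTG vs TGAATAG ✗.
Only k = 2 is perfect, so the longest perfect 3' overlap is 2.

Longest perfect overlap: 2 complementary base pairs; below the dimer-risk threshold (threshold 4).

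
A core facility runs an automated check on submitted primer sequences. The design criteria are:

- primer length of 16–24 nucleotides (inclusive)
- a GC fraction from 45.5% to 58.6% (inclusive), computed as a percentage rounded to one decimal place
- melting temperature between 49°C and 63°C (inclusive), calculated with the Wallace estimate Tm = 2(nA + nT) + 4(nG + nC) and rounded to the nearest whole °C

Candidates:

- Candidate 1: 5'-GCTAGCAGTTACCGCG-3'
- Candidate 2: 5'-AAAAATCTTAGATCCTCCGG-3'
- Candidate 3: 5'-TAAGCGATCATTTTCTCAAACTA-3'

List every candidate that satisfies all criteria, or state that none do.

None of the candidates satisfy all criteria.

Candidate 1 (16 nt, A=3 T=3 G=5 C=5): length 16 ✓; GC 10/16 = 62.5%, outside 45.5–58.6% ✗; Tm = 2·6 + 4·10 = 52°C ✓ — fails.
Candidate 2 (20 nt, A=7 T=5 G=3 C=5): length 20 ✓; GC 8/20 = 40.0%, outside 45.5–58.6% ✗; Tm = 2·12 + 4·8 = 56°C ✓ — fails.
Candidate 3 (23 nt, A=8 T=8 G=2 C=5): length 23 ✓; GC 7/23 = 30.4%, outside 45.5–58.6% ✗; Tm = 2·16 + 4·7 = 60°C ✓ — fails.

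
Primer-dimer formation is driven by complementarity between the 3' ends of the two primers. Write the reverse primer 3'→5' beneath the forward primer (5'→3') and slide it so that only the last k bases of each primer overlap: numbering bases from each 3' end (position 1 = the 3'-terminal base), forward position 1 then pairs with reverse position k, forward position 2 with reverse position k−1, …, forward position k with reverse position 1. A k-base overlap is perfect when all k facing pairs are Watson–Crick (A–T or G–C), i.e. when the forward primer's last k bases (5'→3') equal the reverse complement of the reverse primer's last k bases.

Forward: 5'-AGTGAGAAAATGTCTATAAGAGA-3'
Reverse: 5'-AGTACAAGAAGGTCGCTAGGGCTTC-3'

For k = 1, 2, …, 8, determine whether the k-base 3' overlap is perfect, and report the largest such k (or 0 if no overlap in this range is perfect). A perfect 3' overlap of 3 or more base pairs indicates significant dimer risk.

Longest perfect overlap: 2 complementary base pairs; below the dimer-risk threshold (threshold 3).

Last 8 bases (5'→3') — forward …ATAAGAGA, reverse …AGGGCTTC.
Reverse complement of the reverse primer's last 8 bases: GAAGCCCT; its first k bases are the reverse complement of the reverse primer's last k bases, so a perfect k-base overlap needs the forward primer's last k bases to equal them.
Comparing (forward last k vs required): k=1: A vs G ✗; k=2: GA vs GA ✓; k=3: AGA vs GAA ✗; k=4: GAGA vs GAAG ✗; k=5: AGAGA vs GAAGC ✗; k=6: AAGAGA vs GAAGCC ✗; k=7: TAAGAGA vs GAAGCCC ✗; k=8: ATAAGAGA vs GAAGCCCT ✗.
Only k = 2 is perfect, so the longest perfect 3' overlap is 2.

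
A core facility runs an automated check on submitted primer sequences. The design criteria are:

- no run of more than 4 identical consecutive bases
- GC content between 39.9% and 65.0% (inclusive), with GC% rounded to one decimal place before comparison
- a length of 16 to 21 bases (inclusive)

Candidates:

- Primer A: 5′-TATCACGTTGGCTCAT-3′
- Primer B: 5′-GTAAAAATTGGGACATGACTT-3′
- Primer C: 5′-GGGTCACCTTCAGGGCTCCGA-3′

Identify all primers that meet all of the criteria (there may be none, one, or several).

Primer A only.

Primer A (16 nt, A=3 T=6 G=3 C=4): longest run = 2 ✓; GC 7/16 = 43.8% ✓; length 16 ✓ — passes.
Primer B (21 nt, A=8 T=6 G=5 C=2): longest run = 5, exceeds 4 ✗; GC 7/21 = 33.3%, outside 39.9–65.0% ✗; length 21 ✓ — fails.
Primer C (21 nt, A=3 T=4 G=7 C=7): longest run = 3 ✓; GC 14/21 = 66.7%, outside 39.9–65.0% ✗; length 21 ✓ — fails.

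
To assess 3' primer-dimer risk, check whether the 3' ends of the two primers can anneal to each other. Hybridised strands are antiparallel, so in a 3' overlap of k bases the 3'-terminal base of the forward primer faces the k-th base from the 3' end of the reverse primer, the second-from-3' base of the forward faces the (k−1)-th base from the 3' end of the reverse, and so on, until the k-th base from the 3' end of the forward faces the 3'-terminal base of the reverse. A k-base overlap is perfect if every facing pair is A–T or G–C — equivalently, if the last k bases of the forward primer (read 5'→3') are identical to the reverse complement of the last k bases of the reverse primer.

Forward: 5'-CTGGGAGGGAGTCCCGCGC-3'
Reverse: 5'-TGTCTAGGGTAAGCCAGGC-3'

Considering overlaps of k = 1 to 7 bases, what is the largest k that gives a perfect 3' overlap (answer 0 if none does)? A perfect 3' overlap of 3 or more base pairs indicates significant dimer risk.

Longest perfect overlap: 2 complementary base pairs; below the dimer-risk threshold (threshold 3).

Last 7 bases (5'→3') — forward …CCCGCGC, reverse …GCCAGGC.
Reverse complement of the reverse primer's last 7 bases: GCCTGGC; its first k bases are the reverse complement of the reverse primer's last k bases, so a perfect k-base overlap needs the forward primer's last k bases to equal them.
Comparing (forward last k vs required): k=1: C vs G ✗; k=2: GC vs GC ✓; k=3: CGC vs GCC ✗; k=4: GCGC vs GCCT ✗; k=5: CGCGC vs GCCTG ✗; k=6: CCGCGC vs GCCTGG ✗; k=7: CCCGCGC vs GCCTGGC ✗.
Only k = 2 is perfect, so the longest perfect 3' overlap is 2.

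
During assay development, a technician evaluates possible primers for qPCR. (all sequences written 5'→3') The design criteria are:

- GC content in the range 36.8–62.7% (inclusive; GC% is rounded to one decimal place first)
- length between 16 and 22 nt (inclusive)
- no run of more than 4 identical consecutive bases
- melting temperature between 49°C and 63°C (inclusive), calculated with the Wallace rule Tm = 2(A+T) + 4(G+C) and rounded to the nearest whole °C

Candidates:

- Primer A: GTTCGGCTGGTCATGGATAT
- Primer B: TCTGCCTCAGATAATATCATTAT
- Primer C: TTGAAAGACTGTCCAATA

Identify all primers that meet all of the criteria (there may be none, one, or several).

Primer A only.

Primer A (20 nt, A=3 T=7 G=7 C=3): GC 10/20 = 50.0% ✓; length 20 ✓; longest run = 2 ✓; Tm = 2·10 + 4·10 = 60°C ✓ — passes.
Primer B (23 nt, A=7 T=9 G=2 C=5): GC 7/23 = 30.4%, outside 36.8–62.7% ✗; length 23, outside 16–22 ✗; longest run = 2 ✓; Tm = 2·16 + 4·7 = 60°C ✓ — fails.
Primer C (18 nt, A=7 T=5 G=3 C=3): GC 6/18 = 33.3%, outside 36.8–62.7% ✗; length 18 ✓; longest run = 3 ✓; Tm = 2·12 + 4·6 = 48°C, outside 49–63°C ✗ — fails.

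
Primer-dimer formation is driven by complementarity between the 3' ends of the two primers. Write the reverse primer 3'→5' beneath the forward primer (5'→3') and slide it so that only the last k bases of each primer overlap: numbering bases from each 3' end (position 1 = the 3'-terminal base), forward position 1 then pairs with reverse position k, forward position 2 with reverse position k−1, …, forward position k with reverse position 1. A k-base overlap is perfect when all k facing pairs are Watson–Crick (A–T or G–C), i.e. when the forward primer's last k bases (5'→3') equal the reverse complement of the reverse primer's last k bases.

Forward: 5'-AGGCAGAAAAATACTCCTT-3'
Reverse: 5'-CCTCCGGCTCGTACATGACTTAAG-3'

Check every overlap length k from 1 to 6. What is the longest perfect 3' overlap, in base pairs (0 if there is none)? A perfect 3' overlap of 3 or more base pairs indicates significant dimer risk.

Last 6 bases (5'→3') — forward …CTCCTT, reverse …CTTAAG.
Reverse complement of the reverse primer's last 6 bases: CTTAAG; its first k bases are the reverse complement of the reverse primer's last k bases, so a perfect k-base overlap needs the forward primer's last k bases to equal them.
Comparing (forward last k vs required): k=1: T vs C ✗; k=2: TT vs CT ✗; k=3: CTT vs CTT ✓; k=4: CCTT vs CTTA ✗; k=5: TCCTT vs CTTAA ✗; k=6: CTCCTT vs CTTAAG ✗.
Only k = 3 is perfect, so the longest perfect 3' overlap is 3.

Longest perfect overlap: 3 complementary base pairs; significant dimer risk (threshold 3).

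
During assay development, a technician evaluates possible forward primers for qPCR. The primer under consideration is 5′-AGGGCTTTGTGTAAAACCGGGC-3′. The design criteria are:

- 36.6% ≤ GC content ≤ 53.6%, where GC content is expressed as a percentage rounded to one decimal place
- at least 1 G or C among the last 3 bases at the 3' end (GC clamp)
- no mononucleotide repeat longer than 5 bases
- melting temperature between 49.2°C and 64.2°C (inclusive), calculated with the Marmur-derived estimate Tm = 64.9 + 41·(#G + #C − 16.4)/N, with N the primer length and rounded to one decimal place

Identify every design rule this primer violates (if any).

Fails: GC content.

Base counts: A=5, T=5, G=8, C=4 (length 22).
GC content: GC 12/22 = 54.5%, outside 36.6–53.6% ✗
GC clamp: 3' end GGC has 3 G/C ✓
homopolymer run: longest run = 4 ✓
Tm: Tm = 64.9 + 41·(12 − 16.4)/22 = 56.7°C ✓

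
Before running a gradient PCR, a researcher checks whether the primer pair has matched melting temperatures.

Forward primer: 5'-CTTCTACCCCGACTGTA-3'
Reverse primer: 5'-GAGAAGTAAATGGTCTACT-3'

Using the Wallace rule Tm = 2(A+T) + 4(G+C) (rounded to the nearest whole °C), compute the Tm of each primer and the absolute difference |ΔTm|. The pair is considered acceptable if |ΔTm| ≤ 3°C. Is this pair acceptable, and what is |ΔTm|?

|ΔTm| = 0°C; the pair is acceptable.

Forward: A=3 T=5 G=2 C=7 → Tm = 2·8 + 4·9 = 52°C.
Reverse: A=7 T=5 G=5 C=2 → Tm = 2·12 + 4·7 = 52°C.
|ΔTm| = |52 − 52| = 0°C, ≤ 3°C.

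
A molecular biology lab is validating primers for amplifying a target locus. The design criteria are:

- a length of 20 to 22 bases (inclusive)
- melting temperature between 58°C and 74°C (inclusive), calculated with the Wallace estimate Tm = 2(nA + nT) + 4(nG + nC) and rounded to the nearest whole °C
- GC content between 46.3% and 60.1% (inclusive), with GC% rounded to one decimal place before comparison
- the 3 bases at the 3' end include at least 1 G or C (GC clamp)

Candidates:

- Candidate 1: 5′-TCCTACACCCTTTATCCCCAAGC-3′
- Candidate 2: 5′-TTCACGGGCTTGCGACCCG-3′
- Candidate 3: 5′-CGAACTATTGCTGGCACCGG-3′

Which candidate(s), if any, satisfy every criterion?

Candidate 1 (23 nt, A=5 T=6 G=1 C=11): length 23, outside 20–22 ✗; Tm = 2·11 + 4·12 = 70°C ✓; GC 12/23 = 52.2% ✓; 3' end AGC has 2 G/C ✓ — fails.
Candidate 2 (19 nt, A=2 T=4 G=6 C=7): length 19, outside 20–22 ✗; Tm = 2·6 + 4·13 = 64°C ✓; GC 13/19 = 68.4%, outside 46.3–60.1% ✗; 3' end CCG has 3 G/C ✓ — fails.
Candidate 3 (20 nt, A=4 T=4 G=6 C=6): length 20 ✓; Tm = 2·8 + 4·12 = 64°C ✓; GC 12/20 = 60.0% ✓; 3' end CGG has 3 G/C ✓ — passes.

Candidate 3 only.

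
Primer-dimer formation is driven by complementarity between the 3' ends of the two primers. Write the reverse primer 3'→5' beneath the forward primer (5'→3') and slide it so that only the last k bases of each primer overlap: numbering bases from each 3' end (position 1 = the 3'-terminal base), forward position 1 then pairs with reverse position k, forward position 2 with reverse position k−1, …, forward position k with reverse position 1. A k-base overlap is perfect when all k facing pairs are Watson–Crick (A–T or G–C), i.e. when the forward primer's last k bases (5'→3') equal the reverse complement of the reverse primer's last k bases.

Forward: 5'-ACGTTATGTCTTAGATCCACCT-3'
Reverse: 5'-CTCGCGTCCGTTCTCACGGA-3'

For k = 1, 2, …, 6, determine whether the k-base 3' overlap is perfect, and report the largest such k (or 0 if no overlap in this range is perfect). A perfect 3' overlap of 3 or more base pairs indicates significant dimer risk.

Last 6 bases (5'→3') — forward …CCACCT, reverse …CACGGA.
Reverse complement of the reverse primer's last 6 bases: TCCGTG; its first k bases are the reverse complement of the reverse primer's last k bases, so a perfect k-base overlap needs the forward primer's last k bases to equal them.
Comparing (forward last k vs required): k=1: T vs T ✓; k=2: CT vs TC ✗; k=3: CCT vs TCC ✗; k=4: ACCT vs TCCG ✗; k=5: CACCT vs TCCGT ✗; k=6: CCACCT vs TCCGTG ✗.
Only k = 1 is perfect, so the longest perfect 3' overlap is 1.

Longest perfect overlap: 1 complementary base pair; below the dimer-risk threshold (threshold 3).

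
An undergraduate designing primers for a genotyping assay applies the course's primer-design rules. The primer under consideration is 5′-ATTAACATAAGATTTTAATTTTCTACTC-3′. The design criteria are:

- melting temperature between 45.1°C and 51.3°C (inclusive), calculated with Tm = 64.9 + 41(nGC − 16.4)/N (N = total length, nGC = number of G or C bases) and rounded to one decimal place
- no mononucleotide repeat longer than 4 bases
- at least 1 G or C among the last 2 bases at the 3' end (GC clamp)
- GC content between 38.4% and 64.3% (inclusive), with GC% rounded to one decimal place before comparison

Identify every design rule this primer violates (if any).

Fails: GC content.

Base counts: A=10, T=13, G=1, C=4 (length 28).
Tm: Tm = 64.9 + 41·(5 − 16.4)/28 = 48.2°C ✓
homopolymer run: longest run = 4 ✓
GC clamp: 3' end TC has 1 G/C ✓
GC content: GC 5/28 = 17.9%, outside 38.4–64.3% ✗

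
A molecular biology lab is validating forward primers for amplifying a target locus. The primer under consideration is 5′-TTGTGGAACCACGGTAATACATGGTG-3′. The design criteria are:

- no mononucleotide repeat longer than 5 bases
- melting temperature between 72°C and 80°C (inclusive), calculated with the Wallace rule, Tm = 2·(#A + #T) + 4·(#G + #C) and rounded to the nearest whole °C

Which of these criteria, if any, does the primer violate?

Base counts: A=7, T=7, G=8, C=4 (length 26).
homopolymer run: longest run = 2 ✓
Tm: Tm = 2·14 + 4·12 = 76°C ✓

Meets all criteria.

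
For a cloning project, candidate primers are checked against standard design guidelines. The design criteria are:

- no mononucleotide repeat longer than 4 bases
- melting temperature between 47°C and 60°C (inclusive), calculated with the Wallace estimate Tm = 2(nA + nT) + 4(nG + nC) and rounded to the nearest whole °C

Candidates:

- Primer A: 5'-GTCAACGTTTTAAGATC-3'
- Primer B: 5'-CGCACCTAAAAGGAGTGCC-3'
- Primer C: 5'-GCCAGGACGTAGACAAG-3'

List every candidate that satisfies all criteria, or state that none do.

Primer B and Primer C.

Primer A (17 nt, A=5 T=6 G=3 C=3): longest run = 4 ✓; Tm = 2·11 + 4·6 = 46°C, outside 47–60°C ✗ — fails.
Primer B (19 nt, A=6 T=2 G=5 C=6): longest run = 4 ✓; Tm = 2·8 + 4·11 = 60°C ✓ — passes.
Primer C (17 nt, A=6 T=1 G=6 C=4): longest run = 2 ✓; Tm = 2·7 + 4·10 = 54°C ✓ — passes.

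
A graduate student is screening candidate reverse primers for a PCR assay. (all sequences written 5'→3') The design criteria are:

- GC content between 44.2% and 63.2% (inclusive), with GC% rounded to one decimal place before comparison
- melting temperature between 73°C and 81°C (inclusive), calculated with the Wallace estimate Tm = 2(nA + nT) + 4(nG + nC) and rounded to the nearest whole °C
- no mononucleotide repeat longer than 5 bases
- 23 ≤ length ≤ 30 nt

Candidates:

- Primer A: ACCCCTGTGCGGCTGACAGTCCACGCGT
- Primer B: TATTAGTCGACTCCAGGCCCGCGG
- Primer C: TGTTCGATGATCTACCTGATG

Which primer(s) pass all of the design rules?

Primer B only.

Primer A (28 nt, A=4 T=5 G=8 C=11): GC 19/28 = 67.9%, outside 44.2–63.2% ✗; Tm = 2·9 + 4·19 = 94°C, outside 73–81°C ✗; longest run = 4 ✓; length 28 ✓ — fails.
Primer B (24 nt, A=4 T=5 G=7 C=8): GC 15/24 = 62.5% ✓; Tm = 2·9 + 4·15 = 78°C ✓; longest run = 3 ✓; length 24 ✓ — passes.
Primer C (21 nt, A=4 T=8 G=5 C=4): GC 9/21 = 42.9%, outside 44.2–63.2% ✗; Tm = 2·12 + 4·9 = 60°C, outside 73–81°C ✗; longest run = 2 ✓; length 21, outside 23–30 ✗ — fails.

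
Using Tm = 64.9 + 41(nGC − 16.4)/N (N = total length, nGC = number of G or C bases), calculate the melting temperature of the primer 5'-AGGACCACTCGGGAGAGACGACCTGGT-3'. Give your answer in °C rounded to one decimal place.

Base counts: A=7, T=3, G=10, C=7; G+C = 17, N = 27.
Tm = 64.9 + 41·(17 − 16.4)/27 = 64.9 + 24.60/27 = 65.8°C.

65.8°C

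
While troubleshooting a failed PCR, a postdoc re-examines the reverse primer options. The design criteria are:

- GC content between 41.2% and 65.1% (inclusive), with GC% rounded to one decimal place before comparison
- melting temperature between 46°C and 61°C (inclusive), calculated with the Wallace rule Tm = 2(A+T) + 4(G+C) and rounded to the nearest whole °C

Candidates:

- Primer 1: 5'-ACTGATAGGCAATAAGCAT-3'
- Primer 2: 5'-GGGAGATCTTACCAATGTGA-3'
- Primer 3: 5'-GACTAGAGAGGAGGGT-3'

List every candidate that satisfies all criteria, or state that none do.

Primer 1 (19 nt, A=8 T=4 G=4 C=3): GC 7/19 = 36.8%, outside 41.2–65.1% ✗; Tm = 2·12 + 4·7 = 52°C ✓ — fails.
Primer 2 (20 nt, A=6 T=5 G=6 C=3): GC 9/20 = 45.0% ✓; Tm = 2·11 + 4·9 = 58°C ✓ — passes.
Primer 3 (16 nt, A=5 T=2 G=8 C=1): GC 9/16 = 56.3% ✓; Tm = 2·7 + 4·9 = 50°C ✓ — passes.

Primer 2 and Primer 3.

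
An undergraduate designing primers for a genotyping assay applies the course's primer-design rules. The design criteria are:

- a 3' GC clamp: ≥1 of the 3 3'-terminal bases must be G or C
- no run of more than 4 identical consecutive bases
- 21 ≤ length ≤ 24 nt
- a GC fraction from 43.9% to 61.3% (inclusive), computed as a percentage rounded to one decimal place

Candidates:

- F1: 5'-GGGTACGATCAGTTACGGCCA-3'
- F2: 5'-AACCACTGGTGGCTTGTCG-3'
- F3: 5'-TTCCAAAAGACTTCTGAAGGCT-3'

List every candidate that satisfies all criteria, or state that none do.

F1 (21 nt, A=5 T=4 G=7 C=5): 3' end CCA has 2 G/C ✓; longest run = 3 ✓; length 21 ✓; GC 12/21 = 57.1% ✓ — passes.
F2 (19 nt, A=3 T=5 G=6 C=5): 3' end TCG has 2 G/C ✓; longest run = 2 ✓; length 19, outside 21–24 ✗; GC 11/19 = 57.9% ✓ — fails.
F3 (22 nt, A=7 T=6 G=4 C=5): 3' end GCT has 2 G/C ✓; longest run = 4 ✓; length 22 ✓; GC 9/22 = 40.9%, outside 43.9–61.3% ✗ — fails.

F1 only.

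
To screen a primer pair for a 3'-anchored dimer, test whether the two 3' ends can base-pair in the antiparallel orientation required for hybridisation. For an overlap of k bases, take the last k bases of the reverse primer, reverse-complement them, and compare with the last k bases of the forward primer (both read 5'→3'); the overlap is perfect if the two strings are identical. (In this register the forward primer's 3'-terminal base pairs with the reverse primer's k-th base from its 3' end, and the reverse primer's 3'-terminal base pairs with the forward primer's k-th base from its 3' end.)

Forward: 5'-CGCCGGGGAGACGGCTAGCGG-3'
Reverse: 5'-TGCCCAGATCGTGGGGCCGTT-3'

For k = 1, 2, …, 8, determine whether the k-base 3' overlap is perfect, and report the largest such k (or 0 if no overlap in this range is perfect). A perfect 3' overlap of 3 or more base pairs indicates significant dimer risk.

Longest perfect overlap: 0 complementary base pairs; below the dimer-risk threshold (threshold 3).

Last 8 bases (5'→3') — forward …GCTAGCGG, reverse …GGGCCGTT.
Reverse complement of the reverse primer's last 8 bases: AACGGCCC; its first k bases are the reverse complement of the reverse primer's last k bases, so a perfect k-base overlap needs the forward primer's last k bases to equal them.
Comparing (forward last k vs required): k=1: G vs A ✗; k=2: GG vs AA ✗; k=3: CGG vs AAC ✗; k=4: GCGG vs AACG ✗; k=5: AGCGG vs AACGG ✗; k=6: TAGCGG vs AACGGC ✗; k=7: CTAGCGG vs AACGGCC ✗; k=8: GCTAGCGG vs AACGGCCC ✗.
No overlap length from 1 to 8 is perfect, so the longest perfect 3' overlap is 0.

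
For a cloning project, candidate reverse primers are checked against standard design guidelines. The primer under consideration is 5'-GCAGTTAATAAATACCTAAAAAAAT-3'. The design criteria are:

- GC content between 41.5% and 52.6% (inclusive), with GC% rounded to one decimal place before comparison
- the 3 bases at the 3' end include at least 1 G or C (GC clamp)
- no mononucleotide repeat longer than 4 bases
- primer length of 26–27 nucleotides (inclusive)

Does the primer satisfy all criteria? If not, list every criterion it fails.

Base counts: A=14, T=6, G=2, C=3 (length 25).
GC content: GC 5/25 = 20.0%, outside 41.5–52.6% ✗
GC clamp: 3' end AAT has 0 G/C, need ≥1 ✗
homopolymer run: longest run = 7, exceeds 4 ✗
length: length 25, outside 26–27 ✗

Fails: GC content, GC clamp, homopolymer run, length.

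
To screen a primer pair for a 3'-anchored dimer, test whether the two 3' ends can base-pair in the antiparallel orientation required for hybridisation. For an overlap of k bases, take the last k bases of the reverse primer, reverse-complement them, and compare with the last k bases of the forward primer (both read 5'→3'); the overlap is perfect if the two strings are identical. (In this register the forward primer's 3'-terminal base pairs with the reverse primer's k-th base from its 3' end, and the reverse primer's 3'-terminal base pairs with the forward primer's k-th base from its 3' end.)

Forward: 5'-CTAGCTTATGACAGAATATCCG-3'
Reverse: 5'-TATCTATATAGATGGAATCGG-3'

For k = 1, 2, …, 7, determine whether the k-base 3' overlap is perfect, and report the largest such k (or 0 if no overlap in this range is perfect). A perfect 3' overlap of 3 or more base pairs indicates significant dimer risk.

Last 7 bases (5'→3') — forward …ATATCCG, reverse …GAATCGG.
Reverse complement of the reverse primer's last 7 bases: CCGATTC; its first k bases are the reverse complement of the reverse primer's last k bases, so a perfect k-base overlap needs the forward primer's last k bases to equal them.
Comparing (forward last k vs required): k=1: G vs C ✗; k=2: CG vs CC ✗; k=3: CCG vs CCG ✓; k=4: TCCG vs CCGA ✗; k=5: ATCCG vs CCGAT ✗; k=6: TATCCG vs CCGATT ✗; k=7: ATATCCG vs CCGATTC ✗.
Only k = 3 is perfect, so the longest perfect 3' overlap is 3.

Longest perfect overlap: 3 complementary base pairs; significant dimer risk (threshold 3).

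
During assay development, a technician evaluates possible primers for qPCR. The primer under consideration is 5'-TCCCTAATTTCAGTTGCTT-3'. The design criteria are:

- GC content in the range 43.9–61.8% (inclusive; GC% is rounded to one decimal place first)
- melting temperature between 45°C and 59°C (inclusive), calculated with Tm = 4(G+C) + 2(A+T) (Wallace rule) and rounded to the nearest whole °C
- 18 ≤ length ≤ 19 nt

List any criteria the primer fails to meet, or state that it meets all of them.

Base counts: A=3, T=9, G=2, C=5 (length 19).
GC content: GC 7/19 = 36.8%, outside 43.9–61.8% ✗
Tm: Tm = 2·12 + 4·7 = 52°C ✓
length: length 19 ✓

Fails: GC content.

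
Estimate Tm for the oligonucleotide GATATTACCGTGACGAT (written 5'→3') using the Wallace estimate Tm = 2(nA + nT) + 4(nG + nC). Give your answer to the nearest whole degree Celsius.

48°C

Base counts: A=5, T=5, G=4, C=3 (length 17).
Tm = 2·(5+5) + 4·(4+3) = 2·10 + 4·7 = 20 + 28 = 48°C.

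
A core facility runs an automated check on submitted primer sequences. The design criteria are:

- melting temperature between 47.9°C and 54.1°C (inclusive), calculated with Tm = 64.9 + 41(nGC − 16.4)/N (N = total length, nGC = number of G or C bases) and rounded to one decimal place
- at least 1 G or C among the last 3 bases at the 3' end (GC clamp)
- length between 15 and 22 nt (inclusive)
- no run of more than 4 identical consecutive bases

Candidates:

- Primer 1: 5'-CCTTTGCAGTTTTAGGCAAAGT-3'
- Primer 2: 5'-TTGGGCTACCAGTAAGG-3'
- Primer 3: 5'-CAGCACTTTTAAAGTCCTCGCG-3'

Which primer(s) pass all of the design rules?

Primer 1 only.

Primer 1 (22 nt, A=5 T=8 G=5 C=4): Tm = 64.9 + 41·(9 − 16.4)/22 = 51.1°C ✓; 3' end AGT has 1 G/C ✓; length 22 ✓; longest run = 4 ✓ — passes.
Primer 2 (17 nt, A=4 T=4 G=6 C=3): Tm = 64.9 + 41·(9 − 16.4)/17 = 47.1°C, outside 47.9–54.1°C ✗; 3' end AGG has 2 G/C ✓; length 17 ✓; longest run = 3 ✓ — fails.
Primer 3 (22 nt, A=5 T=6 G=4 C=7): Tm = 64.9 + 41·(11 − 16.4)/22 = 54.8°C, outside 47.9–54.1°C ✗; 3' end GCG has 3 G/C ✓; length 22 ✓; longest run = 4 ✓ — fails.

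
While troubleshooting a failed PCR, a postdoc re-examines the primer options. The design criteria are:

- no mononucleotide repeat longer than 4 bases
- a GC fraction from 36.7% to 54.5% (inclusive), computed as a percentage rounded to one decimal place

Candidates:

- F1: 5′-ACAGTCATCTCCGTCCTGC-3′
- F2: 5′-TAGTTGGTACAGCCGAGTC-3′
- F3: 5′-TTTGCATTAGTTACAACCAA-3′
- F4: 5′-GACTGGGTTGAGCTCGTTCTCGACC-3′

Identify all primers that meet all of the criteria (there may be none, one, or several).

F2 only.

F1 (19 nt, A=3 T=5 G=3 C=8): longest run = 2 ✓; GC 11/19 = 57.9%, outside 36.7–54.5% ✗ — fails.
F2 (19 nt, A=4 T=5 G=6 C=4): longest run = 2 ✓; GC 10/19 = 52.6% ✓ — passes.
F3 (20 nt, A=7 T=7 G=2 C=4): longest run = 3 ✓; GC 6/20 = 30.0%, outside 36.7–54.5% ✗ — fails.
F4 (25 nt, A=3 T=7 G=8 C=7): longest run = 3 ✓; GC 15/25 = 60.0%, outside 36.7–54.5% ✗ — fails.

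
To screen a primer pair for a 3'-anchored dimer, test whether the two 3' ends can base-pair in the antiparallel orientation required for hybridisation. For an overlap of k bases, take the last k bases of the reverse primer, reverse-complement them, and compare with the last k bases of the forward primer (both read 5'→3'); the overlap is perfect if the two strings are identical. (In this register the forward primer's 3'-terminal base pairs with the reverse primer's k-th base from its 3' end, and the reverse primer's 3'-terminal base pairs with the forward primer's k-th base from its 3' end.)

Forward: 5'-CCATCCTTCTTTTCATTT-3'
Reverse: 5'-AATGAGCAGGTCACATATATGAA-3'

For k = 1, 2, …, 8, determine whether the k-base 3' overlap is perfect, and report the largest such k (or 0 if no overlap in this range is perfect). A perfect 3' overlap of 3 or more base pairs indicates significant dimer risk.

Last 8 bases (5'→3') — forward …TTTCATTT, reverse …TATATGAA.
Reverse complement of the reverse primer's last 8 bases: TTCATATA; its first k bases are the reverse complement of the reverse primer's last k bases, so a perfect k-base overlap needs the forward primer's last k bases to equal them.
Comparing (forward last k vs required): k=1: T vs T ✓; k=2: TT vs TT ✓; k=3: TTT vs TTC ✗; k=4: ATTT vs TTCA ✗; k=5: CATTT vs TTCAT ✗; k=6: TCATTT vs TTCATA ✗; k=7: TTCATTT vs TTCATAT ✗; k=8: TTTCATTT vs TTCATATA ✗.
Perfect overlaps at k = 1, 2; the largest is 2.

Longest perfect overlap: 2 complementary base pairs; below the dimer-risk threshold (threshold 3).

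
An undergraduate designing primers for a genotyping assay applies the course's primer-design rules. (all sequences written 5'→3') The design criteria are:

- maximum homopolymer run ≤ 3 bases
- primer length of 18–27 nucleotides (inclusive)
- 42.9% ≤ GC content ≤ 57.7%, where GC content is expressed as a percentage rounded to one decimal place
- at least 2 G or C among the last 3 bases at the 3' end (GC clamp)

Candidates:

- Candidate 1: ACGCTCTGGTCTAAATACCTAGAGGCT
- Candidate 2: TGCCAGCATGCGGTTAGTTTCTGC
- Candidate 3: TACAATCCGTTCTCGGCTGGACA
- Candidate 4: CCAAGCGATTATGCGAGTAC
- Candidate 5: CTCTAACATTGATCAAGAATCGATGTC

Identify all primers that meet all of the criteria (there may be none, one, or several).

Candidate 1 and Candidate 2.

Candidate 1 (27 nt, A=7 T=7 G=6 C=7): longest run = 3 ✓; length 27 ✓; GC 13/27 = 48.1% ✓; 3' end GCT has 2 G/C ✓ — passes.
Candidate 2 (24 nt, A=3 T=8 G=7 C=6): longest run = 3 ✓; length 24 ✓; GC 13/24 = 54.2% ✓; 3' end TGC has 2 G/C ✓ — passes.
Candidate 3 (23 nt, A=5 T=6 G=5 C=7): longest run = 2 ✓; length 23 ✓; GC 12/23 = 52.2% ✓; 3' end ACA has 1 G/C, need ≥2 ✗ — fails.
Candidate 4 (20 nt, A=6 T=4 G=5 C=5): longest run = 2 ✓; length 20 ✓; GC 10/20 = 50.0% ✓; 3' end TAC has 1 G/C, need ≥2 ✗ — fails.
Candidate 5 (27 nt, A=9 T=8 G=4 C=6): longest run = 2 ✓; length 27 ✓; GC 10/27 = 37.0%, outside 42.9–57.7% ✗; 3' end GTC has 2 G/C ✓ — fails.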